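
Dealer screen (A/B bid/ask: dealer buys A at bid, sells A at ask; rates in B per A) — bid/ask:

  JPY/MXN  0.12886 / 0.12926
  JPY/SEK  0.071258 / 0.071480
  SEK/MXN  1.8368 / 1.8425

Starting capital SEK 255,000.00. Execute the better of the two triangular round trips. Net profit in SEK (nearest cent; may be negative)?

Best loop SEK → MXN → JPY → SEK:
SEK 255,000.00 × 1.8368 (sell SEK at bid) = MXN 468,384.00
MXN 468,384.00 ÷ 0.12926 (buy JPY at ask) = JPY 3,623,580
JPY 3,623,580 × 0.071258 (sell JPY at bid) = SEK 258,209.09

Net profit: SEK 3,209.09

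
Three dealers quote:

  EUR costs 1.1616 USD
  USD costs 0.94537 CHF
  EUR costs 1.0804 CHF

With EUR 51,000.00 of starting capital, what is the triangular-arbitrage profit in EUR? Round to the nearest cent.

Profit: EUR 837.50

Profitable loop is EUR → USD → CHF → EUR:
EUR 51,000.00 × 1.1616 = USD 59,241.60
USD 59,241.60 × 0.94537 = CHF 56,005.23
CHF 56,005.23 ÷ 1.0804 = EUR 51,837.50
Profit = EUR 51,837.50 − EUR 51,000.00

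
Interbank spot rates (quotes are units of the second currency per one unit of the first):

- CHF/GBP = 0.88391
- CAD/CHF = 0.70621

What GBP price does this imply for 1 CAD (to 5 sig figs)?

1 CAD × 0.70621 = 0.70621 CHF
0.70621 CHF × 0.88391 = 0.624226 GBP

CAD/GBP = 0.62423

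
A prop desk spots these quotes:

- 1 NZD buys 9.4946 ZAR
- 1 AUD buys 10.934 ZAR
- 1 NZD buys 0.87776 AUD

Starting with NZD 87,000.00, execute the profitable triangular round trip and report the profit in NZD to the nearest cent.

Profitable loop is NZD → AUD → ZAR → NZD:
NZD 87,000.00 × 0.87776 = AUD 76,365.12
AUD 76,365.12 × 10.934 = ZAR 834,976.22
ZAR 834,976.22 ÷ 9.4946 = NZD 87,942.22
Profit = NZD 87,942.22 − NZD 87,000.00

Profit: NZD 942.22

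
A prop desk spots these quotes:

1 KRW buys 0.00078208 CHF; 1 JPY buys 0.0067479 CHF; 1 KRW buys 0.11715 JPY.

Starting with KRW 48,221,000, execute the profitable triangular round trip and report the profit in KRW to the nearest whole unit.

Profitable loop is KRW → JPY → CHF → KRW:
KRW 48,221,000 × 0.11715 = JPY 5,649,090
JPY 5,649,090 × 0.0067479 = CHF 38,119.50
CHF 38,119.50 ÷ 0.00078208 = KRW 48,741,172
Profit = KRW 48,741,172 − KRW 48,221,000

Profit: KRW 520,172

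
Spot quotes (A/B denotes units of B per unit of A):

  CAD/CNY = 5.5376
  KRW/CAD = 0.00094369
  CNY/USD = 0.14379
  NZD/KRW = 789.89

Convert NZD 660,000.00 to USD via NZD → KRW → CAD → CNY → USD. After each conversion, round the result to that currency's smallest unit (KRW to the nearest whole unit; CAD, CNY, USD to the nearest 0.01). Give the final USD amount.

NZD 660,000.00 × 789.89 = KRW 521,327,400
KRW 521,327,400 × 0.00094369 = CAD 491,971.45
CAD 491,971.45 × 5.5376 = CNY 2,724,341.10
CNY 2,724,341.10 × 0.14379 = USD 391,733.01

USD 391,733.01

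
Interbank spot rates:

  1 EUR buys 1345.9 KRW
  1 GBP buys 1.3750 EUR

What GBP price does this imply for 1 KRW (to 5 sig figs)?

KRW/GBP = 0.00054036

1 KRW ÷ 1345.9 = 0.000742997 EUR
0.000742997 EUR ÷ 1.3750 = 0.000540362 GBP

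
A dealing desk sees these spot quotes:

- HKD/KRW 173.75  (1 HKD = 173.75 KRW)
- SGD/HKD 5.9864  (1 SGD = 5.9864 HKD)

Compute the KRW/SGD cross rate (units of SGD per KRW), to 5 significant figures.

1 KRW ÷ 173.75 = 0.0057554 HKD
0.0057554 HKD ÷ 5.9864 = 0.000961412 SGD

KRW/SGD = 0.00096141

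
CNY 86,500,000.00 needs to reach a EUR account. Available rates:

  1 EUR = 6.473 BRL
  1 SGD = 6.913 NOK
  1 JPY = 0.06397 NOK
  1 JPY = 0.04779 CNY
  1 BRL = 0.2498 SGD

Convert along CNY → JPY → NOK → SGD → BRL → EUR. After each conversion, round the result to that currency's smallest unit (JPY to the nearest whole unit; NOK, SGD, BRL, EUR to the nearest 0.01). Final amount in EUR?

CNY 86,500,000.00 ÷ 0.04779 = JPY 1,810,002,092
JPY 1,810,002,092 × 0.06397 = NOK 115,785,833.83
NOK 115,785,833.83 ÷ 6.913 = SGD 16,748,999.54
SGD 16,748,999.54 ÷ 0.2498 = BRL 67,049,637.87
BRL 67,049,637.87 ÷ 6.473 = EUR 10,358,355.92

EUR 10,358,355.92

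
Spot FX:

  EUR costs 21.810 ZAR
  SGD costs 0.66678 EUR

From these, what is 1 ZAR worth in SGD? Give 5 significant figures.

ZAR/SGD = 0.068764

1 ZAR ÷ 21.810 = 0.0458505 EUR
0.0458505 EUR ÷ 0.66678 = 0.0687641 SGD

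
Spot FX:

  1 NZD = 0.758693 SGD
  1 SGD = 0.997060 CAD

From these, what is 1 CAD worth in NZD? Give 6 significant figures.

1 CAD ÷ 0.997060 = 1.00295 SGD
1.00295 SGD ÷ 0.758693 = 1.32194 NZD

CAD/NZD = 1.32194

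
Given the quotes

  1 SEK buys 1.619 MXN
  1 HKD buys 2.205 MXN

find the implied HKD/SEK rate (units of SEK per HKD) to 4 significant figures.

1 HKD × 2.205 = 2.205 MXN
2.205 MXN ÷ 1.619 = 1.36195 SEK

HKD/SEK = 1.362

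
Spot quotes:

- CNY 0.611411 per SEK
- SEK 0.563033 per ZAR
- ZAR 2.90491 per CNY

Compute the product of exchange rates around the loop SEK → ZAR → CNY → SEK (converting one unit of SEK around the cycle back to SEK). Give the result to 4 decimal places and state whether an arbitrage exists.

1.0000 (no arbitrage)

Around SEK → ZAR → CNY → SEK: 1 ÷ 0.563033 ÷ 2.90491 ÷ 0.611411 = 1.000001
Product ≈ 1 (deviation 0.000%, within rounding noise).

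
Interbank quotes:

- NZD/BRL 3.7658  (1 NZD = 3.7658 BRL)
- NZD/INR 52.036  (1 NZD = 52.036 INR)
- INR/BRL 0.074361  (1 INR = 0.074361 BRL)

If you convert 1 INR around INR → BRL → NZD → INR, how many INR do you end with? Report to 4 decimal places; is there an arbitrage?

1.0275 (arbitrage exists)

Around INR → BRL → NZD → INR: 1 × 0.074361 ÷ 3.7658 × 52.036 = 1.027524
Product > 1; profitable direction is INR → BRL → NZD → INR.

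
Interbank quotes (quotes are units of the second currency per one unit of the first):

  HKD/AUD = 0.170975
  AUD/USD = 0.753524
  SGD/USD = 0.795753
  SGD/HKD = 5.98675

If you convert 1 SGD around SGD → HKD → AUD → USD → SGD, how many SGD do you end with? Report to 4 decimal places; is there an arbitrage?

Around SGD → HKD → AUD → USD → SGD: 1 × 5.98675 × 0.170975 × 0.753524 ÷ 0.795753 = 0.969265
Product < 1; profitable direction is SGD → USD → AUD → HKD → SGD.

0.9693 (arbitrage exists)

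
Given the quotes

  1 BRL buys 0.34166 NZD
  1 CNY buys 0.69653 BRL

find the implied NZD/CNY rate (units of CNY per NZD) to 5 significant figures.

NZD/CNY = 4.2021

1 NZD ÷ 0.34166 = 2.92689 BRL
2.92689 BRL ÷ 0.69653 = 4.2021 CNY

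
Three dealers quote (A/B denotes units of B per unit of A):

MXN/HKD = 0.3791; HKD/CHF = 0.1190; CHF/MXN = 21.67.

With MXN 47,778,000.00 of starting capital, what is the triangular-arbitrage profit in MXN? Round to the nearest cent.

Profit: MXN 1,094,922.42

Profitable loop is MXN → CHF → HKD → MXN:
MXN 47,778,000.00 ÷ 21.67 = CHF 2,204,799.26
CHF 2,204,799.26 ÷ 0.1190 = HKD 18,527,724.89
HKD 18,527,724.89 ÷ 0.3791 = MXN 48,872,922.42
Profit = MXN 48,872,922.42 − MXN 47,778,000.00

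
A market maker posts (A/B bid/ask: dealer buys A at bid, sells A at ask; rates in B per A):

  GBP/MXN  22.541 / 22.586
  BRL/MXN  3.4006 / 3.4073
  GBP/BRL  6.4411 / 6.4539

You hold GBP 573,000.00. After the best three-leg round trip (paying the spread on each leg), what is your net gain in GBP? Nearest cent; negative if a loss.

Best loop GBP → MXN → BRL → GBP:
GBP 573,000.00 × 22.541 (sell GBP at bid) = MXN 12,915,993.00
MXN 12,915,993.00 ÷ 3.4073 (buy BRL at ask) = BRL 3,790,682.65
BRL 3,790,682.65 ÷ 6.4539 (buy GBP at ask) = GBP 587,347.60

Net profit: GBP 14,347.60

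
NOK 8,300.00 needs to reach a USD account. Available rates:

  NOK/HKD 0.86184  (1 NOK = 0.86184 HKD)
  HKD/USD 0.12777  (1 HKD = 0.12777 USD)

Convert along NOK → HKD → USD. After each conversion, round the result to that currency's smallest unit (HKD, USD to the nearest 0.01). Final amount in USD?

NOK 8,300.00 × 0.86184 = HKD 7,153.27
HKD 7,153.27 × 0.12777 = USD 913.97

USD 913.97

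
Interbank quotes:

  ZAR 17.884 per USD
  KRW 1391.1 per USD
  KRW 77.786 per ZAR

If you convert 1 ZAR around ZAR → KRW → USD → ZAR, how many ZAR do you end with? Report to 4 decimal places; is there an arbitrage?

Around ZAR → KRW → USD → ZAR: 1 × 77.786 ÷ 1391.1 × 17.884 = 1.000018
Product ≈ 1 (deviation 0.002%, within rounding noise).

1.0000 (no arbitrage)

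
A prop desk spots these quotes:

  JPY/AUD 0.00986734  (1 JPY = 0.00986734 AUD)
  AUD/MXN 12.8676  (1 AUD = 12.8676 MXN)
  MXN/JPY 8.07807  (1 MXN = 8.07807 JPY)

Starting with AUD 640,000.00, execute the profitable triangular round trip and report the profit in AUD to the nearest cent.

Profit: AUD 16,425.18

Profitable loop is AUD → MXN → JPY → AUD:
AUD 640,000.00 × 12.8676 = MXN 8,235,264.00
MXN 8,235,264.00 × 8.07807 = JPY 66,525,039
JPY 66,525,039 × 0.00986734 = AUD 656,425.18
Profit = AUD 656,425.18 − AUD 640,000.00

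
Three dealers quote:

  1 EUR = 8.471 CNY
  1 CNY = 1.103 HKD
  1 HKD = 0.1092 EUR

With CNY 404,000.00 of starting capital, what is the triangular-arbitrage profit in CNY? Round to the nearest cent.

Profitable loop is CNY → HKD → EUR → CNY:
CNY 404,000.00 × 1.103 = HKD 445,612.00
HKD 445,612.00 × 0.1092 = EUR 48,660.83
EUR 48,660.83 × 8.471 = CNY 412,205.89
Profit = CNY 412,205.89 − CNY 404,000.00

Profit: CNY 8,205.89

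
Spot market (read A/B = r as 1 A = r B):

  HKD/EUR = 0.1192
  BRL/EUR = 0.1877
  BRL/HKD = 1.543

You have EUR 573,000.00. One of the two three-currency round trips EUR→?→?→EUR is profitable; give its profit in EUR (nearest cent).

Profit: EUR 11,758.73

Profitable loop is EUR → HKD → BRL → EUR:
EUR 573,000.00 ÷ 0.1192 = HKD 4,807,046.98
HKD 4,807,046.98 ÷ 1.543 = BRL 3,115,390.14
BRL 3,115,390.14 × 0.1877 = EUR 584,758.73
Profit = EUR 584,758.73 − EUR 573,000.00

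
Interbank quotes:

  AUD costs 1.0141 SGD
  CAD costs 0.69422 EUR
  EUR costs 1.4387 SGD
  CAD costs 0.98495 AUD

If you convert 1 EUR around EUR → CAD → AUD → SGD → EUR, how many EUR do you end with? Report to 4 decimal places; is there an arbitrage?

1.0001 (no arbitrage)

Around EUR → CAD → AUD → SGD → EUR: 1 ÷ 0.69422 × 0.98495 × 1.0141 ÷ 1.4387 = 1.000064
Product ≈ 1 (deviation 0.006%, within rounding noise).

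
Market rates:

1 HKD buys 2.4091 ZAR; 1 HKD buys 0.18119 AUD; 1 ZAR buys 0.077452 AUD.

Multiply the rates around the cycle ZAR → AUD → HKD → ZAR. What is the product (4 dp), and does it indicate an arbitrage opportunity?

1.0298 (arbitrage exists)

Around ZAR → AUD → HKD → ZAR: 1 × 0.077452 ÷ 0.18119 × 2.4091 = 1.029801
Product > 1; profitable direction is ZAR → AUD → HKD → ZAR.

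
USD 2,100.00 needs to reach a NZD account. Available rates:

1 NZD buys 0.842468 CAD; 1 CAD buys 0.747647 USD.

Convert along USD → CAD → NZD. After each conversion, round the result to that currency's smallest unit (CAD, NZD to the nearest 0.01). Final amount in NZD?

USD 2,100.00 ÷ 0.747647 = CAD 2,808.81
CAD 2,808.81 ÷ 0.842468 = NZD 3,334.03

NZD 3,334.03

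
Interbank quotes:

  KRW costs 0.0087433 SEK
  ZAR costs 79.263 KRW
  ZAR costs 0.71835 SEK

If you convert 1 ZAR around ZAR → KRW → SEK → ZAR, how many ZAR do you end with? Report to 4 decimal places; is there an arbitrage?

Around ZAR → KRW → SEK → ZAR: 1 × 79.263 × 0.0087433 ÷ 0.71835 = 0.964739
Product < 1; profitable direction is ZAR → SEK → KRW → ZAR.

0.9647 (arbitrage exists)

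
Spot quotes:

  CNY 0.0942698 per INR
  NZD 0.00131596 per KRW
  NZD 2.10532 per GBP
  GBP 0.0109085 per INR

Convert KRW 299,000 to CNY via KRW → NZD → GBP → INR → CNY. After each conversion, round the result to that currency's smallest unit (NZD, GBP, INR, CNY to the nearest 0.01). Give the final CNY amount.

CNY 1,615.08

KRW 299,000 × 0.00131596 = NZD 393.47
NZD 393.47 ÷ 2.10532 = GBP 186.89
GBP 186.89 ÷ 0.0109085 = INR 17,132.51
INR 17,132.51 × 0.0942698 = CNY 1,615.08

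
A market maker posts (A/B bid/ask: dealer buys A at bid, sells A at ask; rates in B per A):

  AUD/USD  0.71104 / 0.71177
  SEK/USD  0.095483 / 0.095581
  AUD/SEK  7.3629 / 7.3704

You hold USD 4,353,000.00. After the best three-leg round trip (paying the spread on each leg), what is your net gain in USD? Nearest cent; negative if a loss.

Net profit: USD 40,595.51

Best loop USD → SEK → AUD → USD:
USD 4,353,000.00 ÷ 0.095581 (buy SEK at ask) = SEK 45,542,524.14
SEK 45,542,524.14 ÷ 7.3704 (buy AUD at ask) = AUD 6,179,111.60
AUD 6,179,111.60 × 0.71104 (sell AUD at bid) = USD 4,393,595.51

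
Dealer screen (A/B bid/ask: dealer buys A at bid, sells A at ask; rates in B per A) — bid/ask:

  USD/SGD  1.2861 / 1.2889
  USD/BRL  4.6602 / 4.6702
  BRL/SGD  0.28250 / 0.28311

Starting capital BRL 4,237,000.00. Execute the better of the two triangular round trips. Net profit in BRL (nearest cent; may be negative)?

Best loop BRL → SGD → USD → BRL:
BRL 4,237,000.00 × 0.28250 (sell BRL at bid) = SGD 1,196,952.50
SGD 1,196,952.50 ÷ 1.2889 (buy USD at ask) = USD 928,662.04
USD 928,662.04 × 4.6602 (sell USD at bid) = BRL 4,327,750.83

Net profit: BRL 90,750.83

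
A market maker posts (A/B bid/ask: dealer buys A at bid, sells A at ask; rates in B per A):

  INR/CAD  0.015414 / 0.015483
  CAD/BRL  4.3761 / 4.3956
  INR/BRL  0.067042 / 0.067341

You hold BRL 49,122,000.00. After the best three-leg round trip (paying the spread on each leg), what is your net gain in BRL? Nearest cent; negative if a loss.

Net profit: BRL 81,848.41

Best loop BRL → INR → CAD → BRL:
BRL 49,122,000.00 ÷ 0.067341 (buy INR at ask) = INR 729,451,597.10
INR 729,451,597.10 × 0.015414 (sell INR at bid) = CAD 11,243,766.92
CAD 11,243,766.92 × 4.3761 (sell CAD at bid) = BRL 49,203,848.41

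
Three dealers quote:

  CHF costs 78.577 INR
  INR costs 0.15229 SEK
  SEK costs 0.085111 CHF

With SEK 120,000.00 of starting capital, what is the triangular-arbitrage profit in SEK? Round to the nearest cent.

Profitable loop is SEK → CHF → INR → SEK:
SEK 120,000.00 × 0.085111 = CHF 10,213.32
CHF 10,213.32 × 78.577 = INR 802,532.05
INR 802,532.05 × 0.15229 = SEK 122,217.61
Profit = SEK 122,217.61 − SEK 120,000.00

Profit: SEK 2,217.61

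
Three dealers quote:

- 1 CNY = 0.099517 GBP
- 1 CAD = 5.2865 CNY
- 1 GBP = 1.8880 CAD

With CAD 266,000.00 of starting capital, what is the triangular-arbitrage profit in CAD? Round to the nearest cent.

Profit: CAD 1,802.20

Profitable loop is CAD → GBP → CNY → CAD:
CAD 266,000.00 ÷ 1.8880 = GBP 140,889.83
GBP 140,889.83 ÷ 0.099517 = CNY 1,415,736.31
CNY 1,415,736.31 ÷ 5.2865 = CAD 267,802.20
Profit = CAD 267,802.20 − CAD 266,000.00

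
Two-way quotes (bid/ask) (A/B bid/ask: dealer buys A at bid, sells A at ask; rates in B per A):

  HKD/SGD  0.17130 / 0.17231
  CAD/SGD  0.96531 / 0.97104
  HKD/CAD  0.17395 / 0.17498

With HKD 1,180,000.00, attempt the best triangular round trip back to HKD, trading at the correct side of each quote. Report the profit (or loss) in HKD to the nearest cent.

Net profit: HKD 9,635.29

Best loop HKD → SGD → CAD → HKD:
HKD 1,180,000.00 × 0.17130 (sell HKD at bid) = SGD 202,134.00
SGD 202,134.00 ÷ 0.97104 (buy CAD at ask) = CAD 208,162.38
CAD 208,162.38 ÷ 0.17498 (buy HKD at ask) = HKD 1,189,635.29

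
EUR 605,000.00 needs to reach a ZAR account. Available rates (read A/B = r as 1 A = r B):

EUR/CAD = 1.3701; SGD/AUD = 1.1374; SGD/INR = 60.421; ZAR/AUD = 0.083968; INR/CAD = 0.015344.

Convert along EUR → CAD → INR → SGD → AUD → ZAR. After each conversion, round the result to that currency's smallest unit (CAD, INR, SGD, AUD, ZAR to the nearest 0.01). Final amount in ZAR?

ZAR 12,111,015.39

EUR 605,000.00 × 1.3701 = CAD 828,910.50
CAD 828,910.50 ÷ 0.015344 = INR 54,021,800.05
INR 54,021,800.05 ÷ 60.421 = SGD 894,089.80
SGD 894,089.80 × 1.1374 = AUD 1,016,937.74
AUD 1,016,937.74 ÷ 0.083968 = ZAR 12,111,015.39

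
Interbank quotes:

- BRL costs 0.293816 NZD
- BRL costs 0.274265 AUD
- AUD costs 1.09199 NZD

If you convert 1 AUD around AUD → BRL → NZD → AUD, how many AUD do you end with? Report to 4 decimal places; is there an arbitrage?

0.9810 (arbitrage exists)

Around AUD → BRL → NZD → AUD: 1 ÷ 0.274265 × 0.293816 ÷ 1.09199 = 0.981039
Product < 1; profitable direction is AUD → NZD → BRL → AUD.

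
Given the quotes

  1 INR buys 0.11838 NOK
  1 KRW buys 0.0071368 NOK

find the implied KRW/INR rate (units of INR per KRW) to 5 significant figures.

1 KRW × 0.0071368 = 0.0071368 NOK
0.0071368 NOK ÷ 0.11838 = 0.0602872 INR

KRW/INR = 0.060287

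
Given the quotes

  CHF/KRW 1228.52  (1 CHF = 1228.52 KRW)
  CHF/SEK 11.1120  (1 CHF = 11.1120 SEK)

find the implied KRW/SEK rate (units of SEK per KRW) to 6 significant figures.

1 KRW ÷ 1228.52 = 0.000813988 CHF
0.000813988 CHF × 11.1120 = 0.00904503 SEK

KRW/SEK = 0.00904503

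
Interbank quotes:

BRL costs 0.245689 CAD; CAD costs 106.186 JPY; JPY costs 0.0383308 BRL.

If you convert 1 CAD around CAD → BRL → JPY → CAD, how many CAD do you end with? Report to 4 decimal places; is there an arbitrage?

Around CAD → BRL → JPY → CAD: 1 ÷ 0.245689 ÷ 0.0383308 ÷ 106.186 = 0.999998
Product ≈ 1 (deviation 0.000%, within rounding noise).

1.0000 (no arbitrage)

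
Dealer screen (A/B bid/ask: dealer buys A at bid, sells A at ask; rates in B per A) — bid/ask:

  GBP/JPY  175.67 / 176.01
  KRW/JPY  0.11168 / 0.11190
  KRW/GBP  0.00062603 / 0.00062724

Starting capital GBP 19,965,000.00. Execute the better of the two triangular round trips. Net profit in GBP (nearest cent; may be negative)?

Net profit: GBP 231,384.52

Best loop GBP → KRW → JPY → GBP:
GBP 19,965,000.00 ÷ 0.00062724 (buy KRW at ask) = KRW 31,829,921,561
KRW 31,829,921,561 × 0.11168 (sell KRW at bid) = JPY 3,554,765,640
JPY 3,554,765,640 ÷ 176.01 (buy GBP at ask) = GBP 20,196,384.52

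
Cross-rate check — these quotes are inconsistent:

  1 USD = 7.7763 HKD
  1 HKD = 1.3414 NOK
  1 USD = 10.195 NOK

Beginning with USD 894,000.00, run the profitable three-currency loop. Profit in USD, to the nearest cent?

Profit: USD 20,706.15

Profitable loop is USD → HKD → NOK → USD:
USD 894,000.00 × 7.7763 = HKD 6,952,012.20
HKD 6,952,012.20 × 1.3414 = NOK 9,325,429.17
NOK 9,325,429.17 ÷ 10.195 = USD 914,706.15
Profit = USD 914,706.15 − USD 894,000.00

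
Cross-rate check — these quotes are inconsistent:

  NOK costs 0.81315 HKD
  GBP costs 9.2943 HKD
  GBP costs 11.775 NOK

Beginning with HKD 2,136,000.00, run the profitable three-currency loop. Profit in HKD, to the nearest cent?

Profit: HKD 64,473.51

Profitable loop is HKD → GBP → NOK → HKD:
HKD 2,136,000.00 ÷ 9.2943 = GBP 229,818.28
GBP 229,818.28 × 11.775 = NOK 2,706,110.20
NOK 2,706,110.20 × 0.81315 = HKD 2,200,473.51
Profit = HKD 2,200,473.51 − HKD 2,136,000.00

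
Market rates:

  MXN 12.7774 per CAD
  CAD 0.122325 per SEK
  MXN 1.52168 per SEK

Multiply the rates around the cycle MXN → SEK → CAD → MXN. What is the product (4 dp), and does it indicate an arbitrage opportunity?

Around MXN → SEK → CAD → MXN: 1 ÷ 1.52168 × 0.122325 × 12.7774 = 1.027151
Product > 1; profitable direction is MXN → SEK → CAD → MXN.

1.0272 (arbitrage exists)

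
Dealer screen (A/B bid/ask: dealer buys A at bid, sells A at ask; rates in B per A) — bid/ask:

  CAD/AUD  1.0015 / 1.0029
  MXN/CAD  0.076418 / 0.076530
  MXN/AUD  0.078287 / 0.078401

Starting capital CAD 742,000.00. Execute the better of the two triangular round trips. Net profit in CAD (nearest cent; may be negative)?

Net profit: CAD 14,840.23

Best loop CAD → MXN → AUD → CAD:
CAD 742,000.00 ÷ 0.076530 (buy MXN at ask) = MXN 9,695,544.23
MXN 9,695,544.23 × 0.078287 (sell MXN at bid) = AUD 759,035.07
AUD 759,035.07 ÷ 1.0029 (buy CAD at ask) = CAD 756,840.23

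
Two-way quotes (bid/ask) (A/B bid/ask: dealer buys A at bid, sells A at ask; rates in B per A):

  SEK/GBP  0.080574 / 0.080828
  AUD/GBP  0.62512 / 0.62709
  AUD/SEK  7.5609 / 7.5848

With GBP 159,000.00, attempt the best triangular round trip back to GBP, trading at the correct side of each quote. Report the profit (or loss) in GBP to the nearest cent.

Best loop GBP → SEK → AUD → GBP:
GBP 159,000.00 ÷ 0.080828 (buy SEK at ask) = SEK 1,967,140.10
SEK 1,967,140.10 ÷ 7.5848 (buy AUD at ask) = AUD 259,352.93
AUD 259,352.93 × 0.62512 (sell AUD at bid) = GBP 162,126.70

Net profit: GBP 3,126.70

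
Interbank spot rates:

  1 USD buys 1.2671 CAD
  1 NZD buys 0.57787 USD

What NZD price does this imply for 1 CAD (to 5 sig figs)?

CAD/NZD = 1.3657

1 CAD ÷ 1.2671 = 0.789204 USD
0.789204 USD ÷ 0.57787 = 1.36571 NZD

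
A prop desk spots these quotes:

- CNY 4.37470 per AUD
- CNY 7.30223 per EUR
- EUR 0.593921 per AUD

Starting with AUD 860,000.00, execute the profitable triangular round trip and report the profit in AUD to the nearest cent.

Profitable loop is AUD → CNY → EUR → AUD:
AUD 860,000.00 × 4.37470 = CNY 3,762,242.00
CNY 3,762,242.00 ÷ 7.30223 = EUR 515,218.23
EUR 515,218.23 ÷ 0.593921 = AUD 867,486.13
Profit = AUD 867,486.13 − AUD 860,000.00

Profit: AUD 7,486.13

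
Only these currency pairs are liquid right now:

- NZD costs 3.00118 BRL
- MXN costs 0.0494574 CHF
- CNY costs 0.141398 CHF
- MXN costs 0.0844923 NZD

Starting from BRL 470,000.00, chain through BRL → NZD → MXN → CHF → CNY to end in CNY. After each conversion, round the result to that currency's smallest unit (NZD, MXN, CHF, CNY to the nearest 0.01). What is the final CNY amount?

BRL 470,000.00 ÷ 3.00118 = NZD 156,605.07
NZD 156,605.07 ÷ 0.0844923 = MXN 1,853,483.34
MXN 1,853,483.34 × 0.0494574 = CHF 91,668.47
CHF 91,668.47 ÷ 0.141398 = CNY 648,301.04

CNY 648,301.04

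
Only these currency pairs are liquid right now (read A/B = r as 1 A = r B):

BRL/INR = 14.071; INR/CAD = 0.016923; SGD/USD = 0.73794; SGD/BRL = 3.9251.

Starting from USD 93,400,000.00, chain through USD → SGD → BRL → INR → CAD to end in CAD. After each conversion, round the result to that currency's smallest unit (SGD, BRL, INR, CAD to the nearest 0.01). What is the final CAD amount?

USD 93,400,000.00 ÷ 0.73794 = SGD 126,568,555.71
SGD 126,568,555.71 × 3.9251 = BRL 496,794,238.02
BRL 496,794,238.02 × 14.071 = INR 6,990,391,723.18
INR 6,990,391,723.18 × 0.016923 = CAD 118,298,399.13

CAD 118,298,399.13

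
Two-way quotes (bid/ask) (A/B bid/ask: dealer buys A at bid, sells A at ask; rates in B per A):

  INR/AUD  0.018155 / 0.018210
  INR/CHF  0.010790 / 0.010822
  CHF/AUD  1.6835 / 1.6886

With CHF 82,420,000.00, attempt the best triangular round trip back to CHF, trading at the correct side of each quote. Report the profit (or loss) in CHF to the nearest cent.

Best loop CHF → AUD → INR → CHF:
CHF 82,420,000.00 × 1.6835 (sell CHF at bid) = AUD 138,754,070.00
AUD 138,754,070.00 ÷ 0.018210 (buy INR at ask) = INR 7,619,663,371.77
INR 7,619,663,371.77 × 0.010790 (sell INR at bid) = CHF 82,216,167.78

Net result: CHF -203,832.22 (no profitable arbitrage after spreads)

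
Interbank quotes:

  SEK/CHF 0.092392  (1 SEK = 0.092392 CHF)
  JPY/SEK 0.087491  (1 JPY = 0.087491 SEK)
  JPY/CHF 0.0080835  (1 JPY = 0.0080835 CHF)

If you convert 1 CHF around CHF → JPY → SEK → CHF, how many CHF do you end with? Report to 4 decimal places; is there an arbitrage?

Around CHF → JPY → SEK → CHF: 1 ÷ 0.0080835 × 0.087491 × 0.092392 = 0.999996
Product ≈ 1 (deviation 0.000%, within rounding noise).

1.0000 (no arbitrage)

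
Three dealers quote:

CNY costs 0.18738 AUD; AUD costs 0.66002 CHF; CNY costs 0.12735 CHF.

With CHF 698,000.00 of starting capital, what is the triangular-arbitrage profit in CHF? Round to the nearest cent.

Profit: CHF 20,743.68

Profitable loop is CHF → AUD → CNY → CHF:
CHF 698,000.00 ÷ 0.66002 = AUD 1,057,543.71
AUD 1,057,543.71 ÷ 0.18738 = CNY 5,643,845.19
CNY 5,643,845.19 × 0.12735 = CHF 718,743.68
Profit = CHF 718,743.68 − CHF 698,000.00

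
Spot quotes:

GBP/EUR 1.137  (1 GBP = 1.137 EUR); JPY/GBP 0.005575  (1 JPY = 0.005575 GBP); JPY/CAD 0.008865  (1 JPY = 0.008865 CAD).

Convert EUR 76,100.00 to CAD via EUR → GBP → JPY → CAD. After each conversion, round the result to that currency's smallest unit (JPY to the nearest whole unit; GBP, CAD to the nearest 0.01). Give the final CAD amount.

EUR 76,100.00 ÷ 1.137 = GBP 66,930.52
GBP 66,930.52 ÷ 0.005575 = JPY 12,005,474
JPY 12,005,474 × 0.008865 = CAD 106,428.53

CAD 106,428.53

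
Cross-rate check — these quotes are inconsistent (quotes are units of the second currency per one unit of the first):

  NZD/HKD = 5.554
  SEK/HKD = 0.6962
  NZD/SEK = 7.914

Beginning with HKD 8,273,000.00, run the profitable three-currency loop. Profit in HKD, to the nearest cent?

Profitable loop is HKD → SEK → NZD → HKD:
HKD 8,273,000.00 ÷ 0.6962 = SEK 11,883,079.57
SEK 11,883,079.57 ÷ 7.914 = NZD 1,501,526.36
NZD 1,501,526.36 × 5.554 = HKD 8,339,477.38
Profit = HKD 8,339,477.38 − HKD 8,273,000.00

Profit: HKD 66,477.38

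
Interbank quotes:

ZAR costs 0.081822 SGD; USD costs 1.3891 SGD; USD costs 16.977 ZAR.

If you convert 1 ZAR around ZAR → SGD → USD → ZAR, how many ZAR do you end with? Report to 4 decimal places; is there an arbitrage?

1.0000 (no arbitrage)

Around ZAR → SGD → USD → ZAR: 1 × 0.081822 ÷ 1.3891 × 16.977 = 0.999994
Product ≈ 1 (deviation 0.001%, within rounding noise).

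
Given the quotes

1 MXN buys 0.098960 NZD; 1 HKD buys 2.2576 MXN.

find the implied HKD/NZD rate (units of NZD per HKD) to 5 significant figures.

HKD/NZD = 0.22341

1 HKD × 2.2576 = 2.2576 MXN
2.2576 MXN × 0.098960 = 0.223412 NZD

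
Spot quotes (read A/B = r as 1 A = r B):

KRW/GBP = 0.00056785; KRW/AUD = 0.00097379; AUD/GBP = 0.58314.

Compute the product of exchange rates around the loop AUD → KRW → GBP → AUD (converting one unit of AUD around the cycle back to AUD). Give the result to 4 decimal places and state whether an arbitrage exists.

1.0000 (no arbitrage)

Around AUD → KRW → GBP → AUD: 1 ÷ 0.00097379 × 0.00056785 ÷ 0.58314 = 0.999990
Product ≈ 1 (deviation 0.001%, within rounding noise).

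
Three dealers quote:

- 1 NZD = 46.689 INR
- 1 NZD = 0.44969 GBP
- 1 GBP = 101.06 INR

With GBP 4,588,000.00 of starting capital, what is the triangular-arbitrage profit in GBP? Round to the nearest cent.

Profitable loop is GBP → NZD → INR → GBP:
GBP 4,588,000.00 ÷ 0.44969 = NZD 10,202,584.00
NZD 10,202,584.00 × 46.689 = INR 476,348,444.48
INR 476,348,444.48 ÷ 101.06 = GBP 4,713,521.12
Profit = GBP 4,713,521.12 − GBP 4,588,000.00

Profit: GBP 125,521.12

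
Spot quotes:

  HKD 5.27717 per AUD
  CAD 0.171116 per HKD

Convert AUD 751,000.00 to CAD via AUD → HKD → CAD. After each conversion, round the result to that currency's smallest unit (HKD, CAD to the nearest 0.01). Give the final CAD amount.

AUD 751,000.00 × 5.27717 = HKD 3,963,154.67
HKD 3,963,154.67 × 0.171116 = CAD 678,159.17

CAD 678,159.17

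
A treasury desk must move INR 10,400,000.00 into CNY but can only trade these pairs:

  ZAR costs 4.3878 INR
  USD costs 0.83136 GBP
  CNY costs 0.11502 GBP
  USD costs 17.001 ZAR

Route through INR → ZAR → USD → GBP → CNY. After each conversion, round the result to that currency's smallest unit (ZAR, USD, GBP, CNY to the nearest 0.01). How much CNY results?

CNY 1,007,692.05

INR 10,400,000.00 ÷ 4.3878 = ZAR 2,370,208.30
ZAR 2,370,208.30 ÷ 17.001 = USD 139,415.82
USD 139,415.82 × 0.83136 = GBP 115,904.74
GBP 115,904.74 ÷ 0.11502 = CNY 1,007,692.05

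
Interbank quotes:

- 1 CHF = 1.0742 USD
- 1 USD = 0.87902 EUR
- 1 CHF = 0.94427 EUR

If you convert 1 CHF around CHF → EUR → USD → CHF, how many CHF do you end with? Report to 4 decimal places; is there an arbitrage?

Around CHF → EUR → USD → CHF: 1 × 0.94427 ÷ 0.87902 ÷ 1.0742 = 1.000028
Product ≈ 1 (deviation 0.003%, within rounding noise).

1.0000 (no arbitrage)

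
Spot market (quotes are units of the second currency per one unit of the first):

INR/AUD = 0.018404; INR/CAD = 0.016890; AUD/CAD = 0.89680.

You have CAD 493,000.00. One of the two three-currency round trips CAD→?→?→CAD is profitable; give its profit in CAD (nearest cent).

Profit: CAD 11,508.80

Profitable loop is CAD → AUD → INR → CAD:
CAD 493,000.00 ÷ 0.89680 = AUD 549,732.38
AUD 549,732.38 ÷ 0.018404 = INR 29,870,266.34
INR 29,870,266.34 × 0.016890 = CAD 504,508.80
Profit = CAD 504,508.80 − CAD 493,000.00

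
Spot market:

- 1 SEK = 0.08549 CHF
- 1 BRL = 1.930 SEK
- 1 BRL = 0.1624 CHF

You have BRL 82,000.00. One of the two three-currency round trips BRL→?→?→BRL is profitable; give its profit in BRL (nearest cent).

Profit: BRL 1,310.64

Profitable loop is BRL → SEK → CHF → BRL:
BRL 82,000.00 × 1.930 = SEK 158,260.00
SEK 158,260.00 × 0.08549 = CHF 13,529.65
CHF 13,529.65 ÷ 0.1624 = BRL 83,310.64
Profit = BRL 83,310.64 − BRL 82,000.00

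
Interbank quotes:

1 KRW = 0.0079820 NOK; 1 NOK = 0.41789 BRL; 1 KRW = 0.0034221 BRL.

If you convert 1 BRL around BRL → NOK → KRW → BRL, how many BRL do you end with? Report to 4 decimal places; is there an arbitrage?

1.0259 (arbitrage exists)

Around BRL → NOK → KRW → BRL: 1 ÷ 0.41789 ÷ 0.0079820 × 0.0034221 = 1.025933
Product > 1; profitable direction is BRL → NOK → KRW → BRL.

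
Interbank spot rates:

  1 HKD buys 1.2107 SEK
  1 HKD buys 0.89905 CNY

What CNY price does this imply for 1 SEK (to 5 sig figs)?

SEK/CNY = 0.74259

1 SEK ÷ 1.2107 = 0.825968 HKD
0.825968 HKD × 0.89905 = 0.742587 CNY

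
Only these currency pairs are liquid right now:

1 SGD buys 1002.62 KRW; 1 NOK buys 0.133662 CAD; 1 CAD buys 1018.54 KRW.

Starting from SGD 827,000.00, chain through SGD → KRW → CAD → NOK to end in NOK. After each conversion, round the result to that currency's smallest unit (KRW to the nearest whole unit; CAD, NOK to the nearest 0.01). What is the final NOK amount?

SGD 827,000.00 × 1002.62 = KRW 829,166,740
KRW 829,166,740 ÷ 1018.54 = CAD 814,073.81
CAD 814,073.81 ÷ 0.133662 = NOK 6,090,540.39

NOK 6,090,540.39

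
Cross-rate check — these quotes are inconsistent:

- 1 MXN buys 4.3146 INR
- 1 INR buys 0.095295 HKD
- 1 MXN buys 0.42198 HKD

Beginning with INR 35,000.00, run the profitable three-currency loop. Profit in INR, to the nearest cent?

Profitable loop is INR → MXN → HKD → INR:
INR 35,000.00 ÷ 4.3146 = MXN 8,111.99
MXN 8,111.99 × 0.42198 = HKD 3,423.10
HKD 3,423.10 ÷ 0.095295 = INR 35,921.07
Profit = INR 35,921.07 − INR 35,000.00

Profit: INR 921.07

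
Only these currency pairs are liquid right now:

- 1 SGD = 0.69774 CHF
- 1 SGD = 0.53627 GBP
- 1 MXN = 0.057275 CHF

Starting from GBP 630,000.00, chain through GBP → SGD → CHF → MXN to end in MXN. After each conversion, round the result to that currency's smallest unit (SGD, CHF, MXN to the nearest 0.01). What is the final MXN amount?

GBP 630,000.00 ÷ 0.53627 = SGD 1,174,781.36
SGD 1,174,781.36 × 0.69774 = CHF 819,691.95
CHF 819,691.95 ÷ 0.057275 = MXN 14,311,513.75

MXN 14,311,513.75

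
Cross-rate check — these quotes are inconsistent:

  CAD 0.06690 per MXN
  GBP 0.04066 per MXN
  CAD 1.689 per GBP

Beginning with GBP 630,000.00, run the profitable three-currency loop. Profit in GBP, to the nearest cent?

Profitable loop is GBP → CAD → MXN → GBP:
GBP 630,000.00 × 1.689 = CAD 1,064,070.00
CAD 1,064,070.00 ÷ 0.06690 = MXN 15,905,381.17
MXN 15,905,381.17 × 0.04066 = GBP 646,712.80
Profit = GBP 646,712.80 − GBP 630,000.00

Profit: GBP 16,712.80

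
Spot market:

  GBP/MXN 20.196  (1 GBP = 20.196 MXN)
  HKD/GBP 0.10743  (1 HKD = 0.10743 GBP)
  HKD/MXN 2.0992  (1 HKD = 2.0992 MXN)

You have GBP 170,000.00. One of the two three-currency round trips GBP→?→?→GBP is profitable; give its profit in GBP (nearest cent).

Profit: GBP 5,705.78

Profitable loop is GBP → MXN → HKD → GBP:
GBP 170,000.00 × 20.196 = MXN 3,433,320.00
MXN 3,433,320.00 ÷ 2.0992 = HKD 1,635,537.35
HKD 1,635,537.35 × 0.10743 = GBP 175,705.78
Profit = GBP 175,705.78 − GBP 170,000.00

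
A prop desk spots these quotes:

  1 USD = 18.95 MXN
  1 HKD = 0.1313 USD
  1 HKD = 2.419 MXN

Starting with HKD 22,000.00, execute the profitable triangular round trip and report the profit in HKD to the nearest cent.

Profit: HKD 628.76

Profitable loop is HKD → USD → MXN → HKD:
HKD 22,000.00 × 0.1313 = USD 2,888.60
USD 2,888.60 × 18.95 = MXN 54,738.97
MXN 54,738.97 ÷ 2.419 = HKD 22,628.76
Profit = HKD 22,628.76 − HKD 22,000.00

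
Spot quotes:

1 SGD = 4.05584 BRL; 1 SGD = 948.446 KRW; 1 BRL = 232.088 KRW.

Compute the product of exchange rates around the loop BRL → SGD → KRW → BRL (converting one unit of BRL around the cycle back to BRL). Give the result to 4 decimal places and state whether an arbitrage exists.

1.0076 (arbitrage exists)

Around BRL → SGD → KRW → BRL: 1 ÷ 4.05584 × 948.446 ÷ 232.088 = 1.007579
Product > 1; profitable direction is BRL → SGD → KRW → BRL.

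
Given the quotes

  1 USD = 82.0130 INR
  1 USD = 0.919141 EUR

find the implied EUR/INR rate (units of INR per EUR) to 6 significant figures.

1 EUR ÷ 0.919141 = 1.08797 USD
1.08797 USD × 82.0130 = 89.2279 INR

EUR/INR = 89.2279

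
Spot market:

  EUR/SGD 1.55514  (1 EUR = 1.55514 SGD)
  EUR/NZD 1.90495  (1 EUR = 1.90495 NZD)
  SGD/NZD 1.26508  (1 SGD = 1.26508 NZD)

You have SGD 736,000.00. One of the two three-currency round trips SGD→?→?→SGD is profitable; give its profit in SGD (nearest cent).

Profit: SGD 24,119.22

Profitable loop is SGD → NZD → EUR → SGD:
SGD 736,000.00 × 1.26508 = NZD 931,098.88
NZD 931,098.88 ÷ 1.90495 = EUR 488,778.65
EUR 488,778.65 × 1.55514 = SGD 760,119.22
Profit = SGD 760,119.22 − SGD 736,000.00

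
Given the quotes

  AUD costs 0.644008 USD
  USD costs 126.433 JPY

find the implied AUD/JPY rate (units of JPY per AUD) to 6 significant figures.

1 AUD × 0.644008 = 0.644008 USD
0.644008 USD × 126.433 = 81.4239 JPY

AUD/JPY = 81.4239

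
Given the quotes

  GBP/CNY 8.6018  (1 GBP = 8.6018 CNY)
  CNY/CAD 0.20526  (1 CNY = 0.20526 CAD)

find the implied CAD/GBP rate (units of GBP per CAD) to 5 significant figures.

CAD/GBP = 0.56638

1 CAD ÷ 0.20526 = 4.87187 CNY
4.87187 CNY ÷ 8.6018 = 0.566378 GBP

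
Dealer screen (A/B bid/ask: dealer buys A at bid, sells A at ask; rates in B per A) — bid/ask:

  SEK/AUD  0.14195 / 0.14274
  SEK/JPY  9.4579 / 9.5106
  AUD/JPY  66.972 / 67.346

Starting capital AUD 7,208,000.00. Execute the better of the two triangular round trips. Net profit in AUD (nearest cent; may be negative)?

Best loop AUD → JPY → SEK → AUD:
AUD 7,208,000.00 × 66.972 (sell AUD at bid) = JPY 482,734,176
JPY 482,734,176 ÷ 9.5106 (buy SEK at ask) = SEK 50,757,489.12
SEK 50,757,489.12 × 0.14195 (sell SEK at bid) = AUD 7,205,025.58

Net result: AUD -2,974.42 (no profitable arbitrage after spreads)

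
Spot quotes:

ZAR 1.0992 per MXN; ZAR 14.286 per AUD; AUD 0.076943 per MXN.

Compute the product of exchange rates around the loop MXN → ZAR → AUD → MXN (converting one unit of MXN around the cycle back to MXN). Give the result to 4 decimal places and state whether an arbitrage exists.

1.0000 (no arbitrage)

Around MXN → ZAR → AUD → MXN: 1 × 1.0992 ÷ 14.286 ÷ 0.076943 = 0.999993
Product ≈ 1 (deviation 0.001%, within rounding noise).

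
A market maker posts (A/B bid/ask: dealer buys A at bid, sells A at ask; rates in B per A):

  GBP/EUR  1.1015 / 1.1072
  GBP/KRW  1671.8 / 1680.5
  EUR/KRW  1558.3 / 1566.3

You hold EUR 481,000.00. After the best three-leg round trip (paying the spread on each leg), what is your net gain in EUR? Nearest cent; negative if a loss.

Net profit: EUR 10,294.76

Best loop EUR → KRW → GBP → EUR:
EUR 481,000.00 × 1558.3 (sell EUR at bid) = KRW 749,542,300
KRW 749,542,300 ÷ 1680.5 (buy GBP at ask) = GBP 446,023.39
GBP 446,023.39 × 1.1015 (sell GBP at bid) = EUR 491,294.76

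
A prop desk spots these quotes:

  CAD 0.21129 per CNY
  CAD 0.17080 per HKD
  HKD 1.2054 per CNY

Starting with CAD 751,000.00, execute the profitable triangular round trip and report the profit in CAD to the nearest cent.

Profitable loop is CAD → HKD → CNY → CAD:
CAD 751,000.00 ÷ 0.17080 = HKD 4,396,955.50
HKD 4,396,955.50 ÷ 1.2054 = CNY 3,647,714.87
CNY 3,647,714.87 × 0.21129 = CAD 770,725.67
Profit = CAD 770,725.67 − CAD 751,000.00

Profit: CAD 19,725.67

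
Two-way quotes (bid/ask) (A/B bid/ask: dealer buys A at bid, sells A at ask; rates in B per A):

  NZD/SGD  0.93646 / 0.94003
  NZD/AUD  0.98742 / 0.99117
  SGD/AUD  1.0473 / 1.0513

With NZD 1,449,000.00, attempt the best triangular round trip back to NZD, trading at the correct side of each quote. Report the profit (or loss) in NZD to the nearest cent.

Net result: NZD -1,222.15 (no profitable arbitrage after spreads)

Best loop NZD → AUD → SGD → NZD:
NZD 1,449,000.00 × 0.98742 (sell NZD at bid) = AUD 1,430,771.58
AUD 1,430,771.58 ÷ 1.0513 (buy SGD at ask) = SGD 1,360,954.61
SGD 1,360,954.61 ÷ 0.94003 (buy NZD at ask) = NZD 1,447,777.85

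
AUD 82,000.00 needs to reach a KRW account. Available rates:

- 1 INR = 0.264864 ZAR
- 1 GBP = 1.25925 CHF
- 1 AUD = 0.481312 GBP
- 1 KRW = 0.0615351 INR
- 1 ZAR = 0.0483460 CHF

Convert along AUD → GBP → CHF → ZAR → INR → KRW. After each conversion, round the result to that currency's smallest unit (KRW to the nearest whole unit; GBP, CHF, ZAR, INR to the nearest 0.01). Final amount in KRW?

KRW 63,073,374

AUD 82,000.00 × 0.481312 = GBP 39,467.58
GBP 39,467.58 × 1.25925 = CHF 49,699.55
CHF 49,699.55 ÷ 0.0483460 = ZAR 1,027,997.15
ZAR 1,027,997.15 ÷ 0.264864 = INR 3,881,226.40
INR 3,881,226.40 ÷ 0.0615351 = KRW 63,073,374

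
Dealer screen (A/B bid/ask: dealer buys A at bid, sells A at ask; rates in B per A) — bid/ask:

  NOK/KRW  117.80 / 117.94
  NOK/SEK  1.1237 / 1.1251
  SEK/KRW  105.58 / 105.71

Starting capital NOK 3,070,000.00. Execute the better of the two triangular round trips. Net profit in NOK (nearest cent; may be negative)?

Net profit: NOK 18,227.53

Best loop NOK → SEK → KRW → NOK:
NOK 3,070,000.00 × 1.1237 (sell NOK at bid) = SEK 3,449,759.00
SEK 3,449,759.00 × 105.58 (sell SEK at bid) = KRW 364,225,555
KRW 364,225,555 ÷ 117.94 (buy NOK at ask) = NOK 3,088,227.53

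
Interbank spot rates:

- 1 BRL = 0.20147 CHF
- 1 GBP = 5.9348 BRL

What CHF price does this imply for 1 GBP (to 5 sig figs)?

1 GBP × 5.9348 = 5.9348 BRL
5.9348 BRL × 0.20147 = 1.19568 CHF

GBP/CHF = 1.1957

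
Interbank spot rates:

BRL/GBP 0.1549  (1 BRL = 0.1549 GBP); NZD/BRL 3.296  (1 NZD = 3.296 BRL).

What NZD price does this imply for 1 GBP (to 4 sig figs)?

1 GBP ÷ 0.1549 = 6.45578 BRL
6.45578 BRL ÷ 3.296 = 1.95867 NZD

GBP/NZD = 1.959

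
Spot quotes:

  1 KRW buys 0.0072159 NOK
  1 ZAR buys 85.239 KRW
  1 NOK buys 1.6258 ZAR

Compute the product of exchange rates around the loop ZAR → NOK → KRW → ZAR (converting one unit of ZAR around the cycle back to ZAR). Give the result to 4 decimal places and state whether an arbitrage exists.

Around ZAR → NOK → KRW → ZAR: 1 ÷ 1.6258 ÷ 0.0072159 ÷ 85.239 = 1.000009
Product ≈ 1 (deviation 0.001%, within rounding noise).

1.0000 (no arbitrage)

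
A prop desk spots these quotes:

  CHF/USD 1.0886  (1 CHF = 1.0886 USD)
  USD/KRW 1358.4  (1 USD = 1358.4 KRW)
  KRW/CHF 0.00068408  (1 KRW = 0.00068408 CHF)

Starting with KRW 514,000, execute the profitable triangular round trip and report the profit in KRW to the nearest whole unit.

Profitable loop is KRW → CHF → USD → KRW:
KRW 514,000 × 0.00068408 = CHF 351.62
CHF 351.62 × 1.0886 = USD 382.77
USD 382.77 × 1358.4 = KRW 519,955
Profit = KRW 519,955 − KRW 514,000

Profit: KRW 5,955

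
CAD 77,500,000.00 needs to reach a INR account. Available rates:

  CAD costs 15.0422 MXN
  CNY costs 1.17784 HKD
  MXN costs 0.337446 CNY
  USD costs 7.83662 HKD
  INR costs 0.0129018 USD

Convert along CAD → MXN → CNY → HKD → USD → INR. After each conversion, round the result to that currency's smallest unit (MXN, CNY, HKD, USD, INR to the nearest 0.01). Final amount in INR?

INR 4,582,732,960.52

CAD 77,500,000.00 × 15.0422 = MXN 1,165,770,500.00
MXN 1,165,770,500.00 × 0.337446 = CNY 393,384,592.14
CNY 393,384,592.14 × 1.17784 = HKD 463,344,108.01
HKD 463,344,108.01 ÷ 7.83662 = USD 59,125,504.11
USD 59,125,504.11 ÷ 0.0129018 = INR 4,582,732,960.52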